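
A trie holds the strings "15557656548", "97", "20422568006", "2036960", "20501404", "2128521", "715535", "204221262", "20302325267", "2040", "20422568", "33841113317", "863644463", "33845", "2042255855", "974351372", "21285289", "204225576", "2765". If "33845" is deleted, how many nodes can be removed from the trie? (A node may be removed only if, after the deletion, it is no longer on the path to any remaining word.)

Walk "33845" from the leaf back toward the root, removing each node that no remaining word uses.
The suffix "5" (1 node) is used only by "33845"; the node for "3384" still has the child "1", so pruning stops there.
Nodes removed: 1

1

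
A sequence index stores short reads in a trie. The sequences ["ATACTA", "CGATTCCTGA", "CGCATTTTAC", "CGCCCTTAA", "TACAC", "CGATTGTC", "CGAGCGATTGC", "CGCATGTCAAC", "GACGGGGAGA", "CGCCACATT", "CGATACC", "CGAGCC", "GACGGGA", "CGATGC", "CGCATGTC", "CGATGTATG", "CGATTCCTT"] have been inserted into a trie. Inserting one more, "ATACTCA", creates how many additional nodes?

2

Walking "ATACTCA" from the root, the first 5 characters ("ATACT") follow existing edges; "C" is the first miss.
So 7 − 5 = 2 new nodes.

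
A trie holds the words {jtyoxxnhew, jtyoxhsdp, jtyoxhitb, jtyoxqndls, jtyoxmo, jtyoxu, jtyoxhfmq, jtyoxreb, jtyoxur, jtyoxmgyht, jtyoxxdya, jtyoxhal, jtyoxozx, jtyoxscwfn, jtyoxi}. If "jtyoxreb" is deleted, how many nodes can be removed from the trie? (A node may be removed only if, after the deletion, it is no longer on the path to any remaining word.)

Walk "jtyoxreb" from the leaf back toward the root, removing each node that no remaining word uses.
The suffix "reb" (3 nodes) is used only by "jtyoxreb"; the node for "jtyox" still has the child "x", so pruning stops there.
Nodes removed: 3

3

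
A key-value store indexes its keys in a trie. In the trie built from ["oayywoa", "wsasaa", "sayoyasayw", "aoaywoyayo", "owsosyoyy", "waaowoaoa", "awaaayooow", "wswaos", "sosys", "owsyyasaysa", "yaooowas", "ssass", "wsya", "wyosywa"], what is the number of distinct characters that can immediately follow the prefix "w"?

Follow the path "w" to its node, then look at its outgoing edges.
Distinct next characters after "w": a, s, y.
That node has 3 child edges.

3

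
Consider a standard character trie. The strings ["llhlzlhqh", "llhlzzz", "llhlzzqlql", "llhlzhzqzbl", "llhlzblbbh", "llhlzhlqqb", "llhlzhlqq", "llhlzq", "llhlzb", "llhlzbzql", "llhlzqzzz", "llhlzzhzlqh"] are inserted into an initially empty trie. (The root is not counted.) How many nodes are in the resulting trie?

42

Insert word by word; a character creates a node only if that edge doesn't already exist:
  "llhlzlhqh" → 9 new (l, l, h, l, z, l, h, q, h)
  "llhlzzz" → prefix "llhlz" already present; 2 new (z, z)
  "llhlzzqlql" → prefix "llhlzz" already present; 4 new (q, l, q, l)
  "llhlzhzqzbl" → prefix "llhlz" already present; 6 new (h, z, q, z, b, l)
  "llhlzblbbh" → prefix "llhlz" already present; 5 new (b, l, b, b, h)
  "llhlzhlqqb" → prefix "llhlzh" already present; 4 new (l, q, q, b)
  "llhlzhlqq" → prefix "llhlzhlqq" already present; 0 new (none)
  "llhlzq" → prefix "llhlz" already present; 1 new (q)
  "llhlzb" → prefix "llhlzb" already present; 0 new (none)
  "llhlzbzql" → prefix "llhlzb" already present; 3 new (z, q, l)
  "llhlzqzzz" → prefix "llhlzq" already present; 3 new (z, z, z)
  "llhlzzhzlqh" → prefix "llhlzz" already present; 5 new (h, z, l, q, h)
Total nodes = 9 + 2 + 4 + 6 + 5 + 4 + 0 + 1 + 0 + 3 + 3 + 5 = 42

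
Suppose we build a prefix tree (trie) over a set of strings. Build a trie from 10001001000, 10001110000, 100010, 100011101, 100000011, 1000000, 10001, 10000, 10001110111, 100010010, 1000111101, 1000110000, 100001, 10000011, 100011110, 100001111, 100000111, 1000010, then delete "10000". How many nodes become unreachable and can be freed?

0

After clearing the end-marker at "10000", prune upward until reaching a node still needed by another word.
Every node on "10000" is still needed (e.g. by "100000011"), so nothing is freed.
Nodes removed: 0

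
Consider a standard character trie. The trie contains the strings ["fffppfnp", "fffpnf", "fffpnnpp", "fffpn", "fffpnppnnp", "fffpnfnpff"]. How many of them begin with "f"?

Walk to "f"; the words in its subtree are exactly those with that prefix.
Matches: "fffpn", "fffpnf", "fffpnfnpff", "fffpnnpp", "fffpnppnnp", "fffppfnp"
Count: 6

6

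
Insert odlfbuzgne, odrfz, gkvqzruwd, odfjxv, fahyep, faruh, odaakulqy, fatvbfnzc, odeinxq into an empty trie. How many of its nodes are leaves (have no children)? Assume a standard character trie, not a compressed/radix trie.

A leaf is a node with no children — equivalently, the end of a word that is not a proper prefix of any other stored word.
Those words: "fahyep", "faruh", "fatvbfnzc", "gkvqzruwd", "odaakulqy", "odeinxq", "odfjxv", "odlfbuzgne", "odrfz"
Leaf count: 9

9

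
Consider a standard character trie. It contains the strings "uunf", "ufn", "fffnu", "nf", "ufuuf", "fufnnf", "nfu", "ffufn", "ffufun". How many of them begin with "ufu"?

1

Traverse to the node for "ufu", then collect every word in that subtree.
Matches: "ufuuf"
Count: 1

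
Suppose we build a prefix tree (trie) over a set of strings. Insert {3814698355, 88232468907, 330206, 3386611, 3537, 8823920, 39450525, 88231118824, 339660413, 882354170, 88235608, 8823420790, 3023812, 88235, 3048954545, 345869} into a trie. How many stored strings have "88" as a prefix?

Filter for entries beginning with "88":
Matches: "88231118824", "88232468907", "8823420790", "88235", "882354170", "88235608", "8823920"
Count: 7

7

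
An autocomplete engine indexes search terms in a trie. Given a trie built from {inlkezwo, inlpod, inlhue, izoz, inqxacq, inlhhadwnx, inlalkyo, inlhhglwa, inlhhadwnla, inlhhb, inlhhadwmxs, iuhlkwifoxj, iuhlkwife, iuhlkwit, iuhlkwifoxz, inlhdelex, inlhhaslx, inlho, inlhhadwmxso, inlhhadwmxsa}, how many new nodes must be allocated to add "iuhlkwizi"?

"iuhlkwi" is already a path in the trie; the remaining "zi" must be added.
Each of the 2 remaining characters creates one node.

2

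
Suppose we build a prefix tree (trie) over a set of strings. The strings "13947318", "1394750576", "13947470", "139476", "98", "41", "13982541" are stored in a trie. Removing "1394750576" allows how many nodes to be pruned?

5

A node on "1394750576"'s path can go only if nothing else ends at it or branches off below it.
The suffix "50576" (5 nodes) is used only by "1394750576"; the node for "13947" still has the child "3", so pruning stops there.
Nodes removed: 5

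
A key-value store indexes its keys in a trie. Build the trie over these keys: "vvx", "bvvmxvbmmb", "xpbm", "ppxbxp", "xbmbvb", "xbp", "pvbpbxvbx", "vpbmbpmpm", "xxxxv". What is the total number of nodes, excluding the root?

49

Count nodes per top-level branch (shared prefixes stored once):
  'b'-branch (bvvmxvbmmb): 10 nodes
  'p'-branch (ppxbxp, pvbpbxvbx): 14 nodes
  'v'-branch (vpbmbpmpm, vvx): 11 nodes
  'x'-branch (xbmbvb, xbp, xpbm, xxxxv): 14 nodes
Sum: 49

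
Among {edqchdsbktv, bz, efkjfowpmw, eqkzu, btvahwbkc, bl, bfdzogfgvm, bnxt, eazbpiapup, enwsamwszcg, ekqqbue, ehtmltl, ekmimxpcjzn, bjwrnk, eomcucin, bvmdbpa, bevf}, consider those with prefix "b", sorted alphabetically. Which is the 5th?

bnxt

DFS of the "b" subtree visits, in order: "bevf", "bfdzogfgvm", "bjwrnk", "bl", "bnxt", "btvahwbkc", "bvmdbpa", "bz"
The 5th is bnxt.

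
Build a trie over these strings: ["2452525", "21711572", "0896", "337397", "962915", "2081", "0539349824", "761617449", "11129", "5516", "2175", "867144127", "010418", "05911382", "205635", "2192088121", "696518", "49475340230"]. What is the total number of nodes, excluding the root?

110

Insert word by word; a character creates a node only if that edge doesn't already exist:
  "2452525" → 7 new (2, 4, 5, 2, 5, 2, 5)
  "21711572" → prefix "2" already present; 7 new (1, 7, 1, 1, 5, 7, 2)
  "0896" → 4 new (0, 8, 9, 6)
  "337397" → 6 new (3, 3, 7, 3, 9, 7)
  "962915" → 6 new (9, 6, 2, 9, 1, 5)
  "2081" → prefix "2" already present; 3 new (0, 8, 1)
  "0539349824" → prefix "0" already present; 9 new (5, 3, 9, 3, 4, 9, 8, 2, 4)
  "761617449" → 9 new (7, 6, 1, 6, 1, 7, 4, 4, 9)
  "11129" → 5 new (1, 1, 1, 2, 9)
  "5516" → 4 new (5, 5, 1, 6)
  "2175" → prefix "217" already present; 1 new (5)
  "867144127" → 9 new (8, 6, 7, 1, 4, 4, 1, 2, 7)
  "010418" → prefix "0" already present; 5 new (1, 0, 4, 1, 8)
  "05911382" → prefix "05" already present; 6 new (9, 1, 1, 3, 8, 2)
  "205635" → prefix "20" already present; 4 new (5, 6, 3, 5)
  "2192088121" → prefix "21" already present; 8 new (9, 2, 0, 8, 8, 1, 2, 1)
  "696518" → 6 new (6, 9, 6, 5, 1, 8)
  "49475340230" → 11 new (4, 9, 4, 7, 5, 3, 4, 0, 2, 3, 0)
Total nodes = 7 + 7 + 4 + 6 + 6 + 3 + 9 + 9 + 5 + 4 + 1 + 9 + 5 + 6 + 4 + 8 + 6 + 11 = 110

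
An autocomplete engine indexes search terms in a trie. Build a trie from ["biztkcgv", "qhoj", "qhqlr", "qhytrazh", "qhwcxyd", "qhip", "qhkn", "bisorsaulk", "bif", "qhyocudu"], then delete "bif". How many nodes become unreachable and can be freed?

1

Walk "bif" from the leaf back toward the root, removing each node that no remaining word uses.
The suffix "f" (1 node) is used only by "bif"; the node for "bi" still has the child "z", so pruning stops there.
Nodes removed: 1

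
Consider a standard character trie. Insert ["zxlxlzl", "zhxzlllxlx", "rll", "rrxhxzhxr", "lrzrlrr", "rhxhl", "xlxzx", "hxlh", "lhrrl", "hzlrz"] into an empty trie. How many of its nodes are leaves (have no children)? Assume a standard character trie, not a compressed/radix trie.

10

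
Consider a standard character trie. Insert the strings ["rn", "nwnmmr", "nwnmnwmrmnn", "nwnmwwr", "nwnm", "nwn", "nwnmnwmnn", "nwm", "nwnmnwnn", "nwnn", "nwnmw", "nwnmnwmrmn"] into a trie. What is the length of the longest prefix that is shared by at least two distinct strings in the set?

Look for the deepest trie node that still has at least two words in its subtree.
e.g. "nwnmnwmrmn" and "nwnmnwmrmnn" share the prefix "nwnmnwmrmn" of length 10; no pair shares a longer one.
Longest shared-prefix length: 10

10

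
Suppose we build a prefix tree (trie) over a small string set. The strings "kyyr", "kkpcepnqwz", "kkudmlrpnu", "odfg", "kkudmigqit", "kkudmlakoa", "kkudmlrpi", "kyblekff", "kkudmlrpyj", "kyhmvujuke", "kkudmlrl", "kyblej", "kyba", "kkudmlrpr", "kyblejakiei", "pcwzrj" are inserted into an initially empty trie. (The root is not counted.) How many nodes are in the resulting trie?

66

For each word, the new-node count is its length minus the longest prefix already in the trie:
  "kyyr" → 4 new (k, y, y, r)
  "kkpcepnqwz" → prefix "k" already present; 9 new (k, p, c, e, p, n, q, w, z)
  "kkudmlrpnu" → prefix "kk" already present; 8 new (u, d, m, l, r, p, n, u)
  "odfg" → 4 new (o, d, f, g)
  "kkudmigqit" → prefix "kkudm" already present; 5 new (i, g, q, i, t)
  "kkudmlakoa" → prefix "kkudml" already present; 4 new (a, k, o, a)
  "kkudmlrpi" → prefix "kkudmlrp" already present; 1 new (i)
  "kyblekff" → prefix "ky" already present; 6 new (b, l, e, k, f, f)
  "kkudmlrpyj" → prefix "kkudmlrp" already present; 2 new (y, j)
  "kyhmvujuke" → prefix "ky" already present; 8 new (h, m, v, u, j, u, k, e)
  "kkudmlrl" → prefix "kkudmlr" already present; 1 new (l)
  "kyblej" → prefix "kyble" already present; 1 new (j)
  "kyba" → prefix "kyb" already present; 1 new (a)
  "kkudmlrpr" → prefix "kkudmlrp" already present; 1 new (r)
  "kyblejakiei" → prefix "kyblej" already present; 5 new (a, k, i, e, i)
  "pcwzrj" → 6 new (p, c, w, z, r, j)
Total nodes = 4 + 9 + 8 + 4 + 5 + 4 + 1 + 6 + 2 + 8 + 1 + 1 + 1 + 1 + 5 + 6 = 66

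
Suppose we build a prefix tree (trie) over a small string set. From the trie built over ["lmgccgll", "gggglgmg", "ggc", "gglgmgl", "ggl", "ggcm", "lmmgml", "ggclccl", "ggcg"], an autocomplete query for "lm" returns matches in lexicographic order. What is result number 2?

lmmgml

Words with prefix "lm", in lexicographic order: "lmgccgll", "lmmgml"
The 2nd is lmmgml.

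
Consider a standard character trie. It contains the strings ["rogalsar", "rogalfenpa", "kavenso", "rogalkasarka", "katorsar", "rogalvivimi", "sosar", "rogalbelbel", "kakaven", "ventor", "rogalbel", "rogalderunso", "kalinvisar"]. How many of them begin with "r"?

Filter for entries beginning with "r":
Words under "r": rogalbel, rogalbelbel, rogalderunso, rogalfenpa, rogalkasarka, rogalsar, rogalvivimi
Count: 7

7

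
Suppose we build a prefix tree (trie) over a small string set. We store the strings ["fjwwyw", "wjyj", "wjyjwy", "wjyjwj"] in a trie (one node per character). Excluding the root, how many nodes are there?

Insert word by word; a character creates a node only if that edge doesn't already exist:
  "fjwwyw" → 6 new (f, j, w, w, y, w)
  "wjyj" → 4 new (w, j, y, j)
  "wjyjwy" → prefix "wjyj" already present; 2 new (w, y)
  "wjyjwj" → prefix "wjyjw" already present; 1 new (j)
Total nodes = 6 + 4 + 2 + 1 = 13

13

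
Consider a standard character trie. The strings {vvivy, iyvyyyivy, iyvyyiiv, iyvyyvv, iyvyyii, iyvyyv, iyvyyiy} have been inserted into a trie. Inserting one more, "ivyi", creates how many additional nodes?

3

"i" is already a path in the trie; the remaining "vyi" must be added.
So 4 − 1 = 3 new nodes.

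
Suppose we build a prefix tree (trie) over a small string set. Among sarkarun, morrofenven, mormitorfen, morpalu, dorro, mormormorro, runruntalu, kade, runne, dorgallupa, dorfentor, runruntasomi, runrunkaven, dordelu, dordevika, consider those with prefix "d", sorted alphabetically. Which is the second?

DFS of the "d" subtree visits, in order: "dordelu", "dordevika", "dorfentor", "dorgallupa", "dorro"
Position 2: dordevika

dordevika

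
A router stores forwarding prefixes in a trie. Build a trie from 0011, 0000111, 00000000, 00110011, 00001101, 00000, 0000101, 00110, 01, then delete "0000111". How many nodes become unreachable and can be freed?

Walk "0000111" from the leaf back toward the root, removing each node that no remaining word uses.
The suffix "1" (1 node) is used only by "0000111"; the node for "000011" still has the child "0", so pruning stops there.
Nodes removed: 1

1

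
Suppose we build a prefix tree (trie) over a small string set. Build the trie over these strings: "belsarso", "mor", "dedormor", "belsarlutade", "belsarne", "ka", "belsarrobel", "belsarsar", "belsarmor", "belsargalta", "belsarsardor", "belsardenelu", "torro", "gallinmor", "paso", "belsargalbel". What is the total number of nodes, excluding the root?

74

Insert word by word; a character creates a node only if that edge doesn't already exist:
  "belsarso" → 8 new (b, e, l, s, a, r, s, o)
  "mor" → 3 new (m, o, r)
  "dedormor" → 8 new (d, e, d, o, r, m, o, r)
  "belsarlutade" → prefix "belsar" already present; 6 new (l, u, t, a, d, e)
  "belsarne" → prefix "belsar" already present; 2 new (n, e)
  "ka" → 2 new (k, a)
  "belsarrobel" → prefix "belsar" already present; 5 new (r, o, b, e, l)
  "belsarsar" → prefix "belsars" already present; 2 new (a, r)
  "belsarmor" → prefix "belsar" already present; 3 new (m, o, r)
  "belsargalta" → prefix "belsar" already present; 5 new (g, a, l, t, a)
  "belsarsardor" → prefix "belsarsar" already present; 3 new (d, o, r)
  "belsardenelu" → prefix "belsar" already present; 6 new (d, e, n, e, l, u)
  "torro" → 5 new (t, o, r, r, o)
  "gallinmor" → 9 new (g, a, l, l, i, n, m, o, r)
  "paso" → 4 new (p, a, s, o)
  "belsargalbel" → prefix "belsargal" already present; 3 new (b, e, l)
Total nodes = 8 + 3 + 8 + 6 + 2 + 2 + 5 + 2 + 3 + 5 + 3 + 6 + 5 + 9 + 4 + 3 = 74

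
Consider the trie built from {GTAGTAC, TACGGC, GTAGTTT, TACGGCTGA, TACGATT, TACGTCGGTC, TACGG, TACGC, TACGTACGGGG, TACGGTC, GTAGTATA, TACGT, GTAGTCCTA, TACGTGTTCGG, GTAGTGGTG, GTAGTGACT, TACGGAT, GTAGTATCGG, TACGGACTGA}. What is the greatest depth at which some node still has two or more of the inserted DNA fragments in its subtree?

Look for the deepest trie node that still has at least two words in its subtree.
e.g. "GTAGTATA" and "GTAGTATCGG" share the prefix "GTAGTAT" of length 7; no pair shares a longer one.
Longest shared-prefix length: 7

7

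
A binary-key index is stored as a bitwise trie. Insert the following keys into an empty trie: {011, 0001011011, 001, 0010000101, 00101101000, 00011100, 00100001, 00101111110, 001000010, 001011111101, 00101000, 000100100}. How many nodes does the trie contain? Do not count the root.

44

Insert word by word; a character creates a node only if that edge doesn't already exist:
  "011" → 3 new (0, 1, 1)
  "0001011011" → prefix "0" already present; 9 new (0, 0, 1, 0, 1, 1, 0, 1, 1)
  "001" → prefix "00" already present; 1 new (1)
  "0010000101" → prefix "001" already present; 7 new (0, 0, 0, 0, 1, 0, 1)
  "00101101000" → prefix "0010" already present; 7 new (1, 1, 0, 1, 0, 0, 0)
  "00011100" → prefix "0001" already present; 4 new (1, 1, 0, 0)
  "00100001" → prefix "00100001" already present; 0 new (none)
  "00101111110" → prefix "001011" already present; 5 new (1, 1, 1, 1, 0)
  "001000010" → prefix "001000010" already present; 0 new (none)
  "001011111101" → prefix "00101111110" already present; 1 new (1)
  "00101000" → prefix "00101" already present; 3 new (0, 0, 0)
  "000100100" → prefix "00010" already present; 4 new (0, 1, 0, 0)
Total nodes = 3 + 9 + 1 + 7 + 7 + 4 + 0 + 5 + 0 + 1 + 3 + 4 = 44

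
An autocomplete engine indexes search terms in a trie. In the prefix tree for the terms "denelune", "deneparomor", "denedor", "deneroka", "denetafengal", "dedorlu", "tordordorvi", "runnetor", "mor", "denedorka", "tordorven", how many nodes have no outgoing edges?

Leaves are exactly the stored words that no other stored word extends.
Those words: "dedorlu", "denedorka", "denelune", "deneparomor", "deneroka", "denetafengal", "mor", "runnetor", "tordordorvi", "tordorven"
Leaf count: 10

10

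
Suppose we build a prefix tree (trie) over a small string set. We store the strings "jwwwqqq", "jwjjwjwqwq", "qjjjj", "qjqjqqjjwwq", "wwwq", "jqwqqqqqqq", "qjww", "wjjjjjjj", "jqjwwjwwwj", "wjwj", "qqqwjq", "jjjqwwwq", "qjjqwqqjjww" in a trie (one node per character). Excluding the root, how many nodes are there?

Insert word by word; a character creates a node only if that edge doesn't already exist:
  "jwwwqqq" → 7 new (j, w, w, w, q, q, q)
  "jwjjwjwqwq" → prefix "jw" already present; 8 new (j, j, w, j, w, q, w, q)
  "qjjjj" → 5 new (q, j, j, j, j)
  "qjqjqqjjwwq" → prefix "qj" already present; 9 new (q, j, q, q, j, j, w, w, q)
  "wwwq" → 4 new (w, w, w, q)
  "jqwqqqqqqq" → prefix "j" already present; 9 new (q, w, q, q, q, q, q, q, q)
  "qjww" → prefix "qj" already present; 2 new (w, w)
  "wjjjjjjj" → prefix "w" already present; 7 new (j, j, j, j, j, j, j)
  "jqjwwjwwwj" → prefix "jq" already present; 8 new (j, w, w, j, w, w, w, j)
  "wjwj" → prefix "wj" already present; 2 new (w, j)
  "qqqwjq" → prefix "q" already present; 5 new (q, q, w, j, q)
  "jjjqwwwq" → prefix "j" already present; 7 new (j, j, q, w, w, w, q)
  "qjjqwqqjjww" → prefix "qjj" already present; 8 new (q, w, q, q, j, j, w, w)
Total nodes = 7 + 8 + 5 + 9 + 4 + 9 + 2 + 7 + 8 + 2 + 5 + 7 + 8 = 81

81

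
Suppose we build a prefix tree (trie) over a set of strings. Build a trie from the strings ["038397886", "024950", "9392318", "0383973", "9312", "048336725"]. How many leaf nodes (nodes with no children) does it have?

6

Leaves are exactly the stored words that no other stored word extends.
Those words: "024950", "0383973", "038397886", "048336725", "9312", "9392318"
Leaf count: 6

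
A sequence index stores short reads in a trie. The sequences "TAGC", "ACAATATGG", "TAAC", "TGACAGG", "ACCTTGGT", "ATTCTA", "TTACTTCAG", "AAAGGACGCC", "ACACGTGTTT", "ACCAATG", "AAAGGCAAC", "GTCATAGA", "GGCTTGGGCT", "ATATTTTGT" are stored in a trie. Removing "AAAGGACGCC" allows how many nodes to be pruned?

5

After clearing the end-marker at "AAAGGACGCC", prune upward until reaching a node still needed by another word.
The suffix "ACGCC" (5 nodes) is used only by "AAAGGACGCC"; the node for "AAAGG" still has the child "C", so pruning stops there.
Nodes removed: 5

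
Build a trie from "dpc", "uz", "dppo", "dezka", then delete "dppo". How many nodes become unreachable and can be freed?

2

Walk "dppo" from the leaf back toward the root, removing each node that no remaining word uses.
The suffix "po" (2 nodes) is used only by "dppo"; the node for "dp" still has the child "c", so pruning stops there.
Nodes removed: 2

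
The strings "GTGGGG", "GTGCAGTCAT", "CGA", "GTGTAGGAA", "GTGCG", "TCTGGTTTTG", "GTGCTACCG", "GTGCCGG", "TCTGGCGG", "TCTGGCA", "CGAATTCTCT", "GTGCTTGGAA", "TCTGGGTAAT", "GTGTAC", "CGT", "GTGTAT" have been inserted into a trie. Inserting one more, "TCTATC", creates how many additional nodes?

"TCT" is already a path in the trie; the remaining "ATC" must be added.
New nodes needed: |"TCTATC"| − 3 = 6 − 3 = 3.

3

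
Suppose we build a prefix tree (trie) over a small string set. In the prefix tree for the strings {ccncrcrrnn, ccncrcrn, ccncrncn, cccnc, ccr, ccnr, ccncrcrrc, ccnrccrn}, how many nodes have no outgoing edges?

A leaf is a node with no children — equivalently, the end of a word that is not a proper prefix of any other stored word.
Those words: "cccnc", "ccncrcrn", "ccncrcrrc", "ccncrcrrnn", "ccncrncn", "ccnrccrn", "ccr"
Leaf count: 7

7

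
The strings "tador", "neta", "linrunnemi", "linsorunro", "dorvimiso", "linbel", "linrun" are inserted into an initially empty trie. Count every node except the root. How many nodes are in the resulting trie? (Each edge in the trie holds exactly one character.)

Count nodes per top-level branch (shared prefixes stored once):
  'd'-branch (dorvimiso): 9 nodes
  'l'-branch (linbel, linrun, linrunnemi, linsorunro): 20 nodes
  'n'-branch (neta): 4 nodes
  't'-branch (tador): 5 nodes
Sum: 38

38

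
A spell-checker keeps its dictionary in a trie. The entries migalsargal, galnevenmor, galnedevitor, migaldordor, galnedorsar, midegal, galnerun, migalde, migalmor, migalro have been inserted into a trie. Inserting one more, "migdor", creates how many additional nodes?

The longest prefix of "migdor" already in the trie is "mig" (length 3).
Each of the 3 remaining characters creates one node.

3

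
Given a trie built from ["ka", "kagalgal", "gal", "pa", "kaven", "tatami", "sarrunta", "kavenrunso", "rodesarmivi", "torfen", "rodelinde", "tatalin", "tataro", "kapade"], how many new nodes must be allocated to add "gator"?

Walking "gator" from the root, the first 2 characters ("ga") follow existing edges; "t" is the first miss.
Each of the 3 remaining characters creates one node.

3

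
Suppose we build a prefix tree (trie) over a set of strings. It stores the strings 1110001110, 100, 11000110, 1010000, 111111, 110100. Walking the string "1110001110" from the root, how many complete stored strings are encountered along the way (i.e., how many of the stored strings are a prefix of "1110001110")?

Walk "1110001110" from the root; an end-of-word marker is hit whenever a stored word is a prefix of "1110001110".
Prefixes of the query that are stored words: "1110001110"
Count: 1

1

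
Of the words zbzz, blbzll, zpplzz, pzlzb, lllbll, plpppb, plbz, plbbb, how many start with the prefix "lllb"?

Traverse to the node for "lllb", then collect every word in that subtree.
Words under "lllb": lllbll
Count: 1

1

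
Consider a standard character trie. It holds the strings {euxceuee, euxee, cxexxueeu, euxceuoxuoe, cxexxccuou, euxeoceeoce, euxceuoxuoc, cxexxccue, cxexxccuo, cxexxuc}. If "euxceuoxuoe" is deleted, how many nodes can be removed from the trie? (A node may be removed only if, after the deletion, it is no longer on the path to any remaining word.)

After clearing the end-marker at "euxceuoxuoe", prune upward until reaching a node still needed by another word.
The suffix "e" (1 node) is used only by "euxceuoxuoe"; the node for "euxceuoxuo" still has the child "c", so pruning stops there.
Nodes removed: 1

1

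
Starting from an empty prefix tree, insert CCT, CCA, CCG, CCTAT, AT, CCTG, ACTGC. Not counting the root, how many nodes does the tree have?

14

Trace insertions, counting only characters that open a new branch:
  "CCT" → 3 new (C, C, T)
  "CCA" → prefix "CC" already present; 1 new (A)
  "CCG" → prefix "CC" already present; 1 new (G)
  "CCTAT" → prefix "CCT" already present; 2 new (A, T)
  "AT" → 2 new (A, T)
  "CCTG" → prefix "CCT" already present; 1 new (G)
  "ACTGC" → prefix "A" already present; 4 new (C, T, G, C)
Total nodes = 3 + 1 + 1 + 2 + 2 + 1 + 4 = 14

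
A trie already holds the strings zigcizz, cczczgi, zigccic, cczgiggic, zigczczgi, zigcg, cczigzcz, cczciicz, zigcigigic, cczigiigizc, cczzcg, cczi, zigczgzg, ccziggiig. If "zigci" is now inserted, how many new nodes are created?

"zigci" is already a full path in the trie; only an end-marker is added.
No new nodes are needed: 0.

0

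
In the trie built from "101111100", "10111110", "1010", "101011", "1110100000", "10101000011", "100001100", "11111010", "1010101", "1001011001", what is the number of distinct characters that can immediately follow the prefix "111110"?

1

The children of the "111110" node are the distinct next characters among strings starting with "111110".
Characters that immediately follow "111110" among the stored strings: {1}.
That node has 1 child edge.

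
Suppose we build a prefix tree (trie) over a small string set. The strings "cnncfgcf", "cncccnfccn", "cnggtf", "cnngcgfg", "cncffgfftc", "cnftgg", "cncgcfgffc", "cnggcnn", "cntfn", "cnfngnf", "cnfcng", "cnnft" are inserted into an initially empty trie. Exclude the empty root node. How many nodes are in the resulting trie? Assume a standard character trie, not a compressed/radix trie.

58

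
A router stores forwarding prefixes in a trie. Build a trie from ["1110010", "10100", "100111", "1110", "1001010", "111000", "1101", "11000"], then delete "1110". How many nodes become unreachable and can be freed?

0

Walk "1110" from the leaf back toward the root, removing each node that no remaining word uses.
Every node on "1110" is still needed (e.g. by "1110010"), so nothing is freed.
Nodes removed: 0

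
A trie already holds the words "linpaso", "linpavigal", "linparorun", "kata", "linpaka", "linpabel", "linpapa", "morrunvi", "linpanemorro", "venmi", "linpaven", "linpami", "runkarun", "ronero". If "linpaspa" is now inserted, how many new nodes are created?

The longest prefix of "linpaspa" already in the trie is "linpas" (length 6).
New nodes needed: |"linpaspa"| − 6 = 8 − 6 = 2.

2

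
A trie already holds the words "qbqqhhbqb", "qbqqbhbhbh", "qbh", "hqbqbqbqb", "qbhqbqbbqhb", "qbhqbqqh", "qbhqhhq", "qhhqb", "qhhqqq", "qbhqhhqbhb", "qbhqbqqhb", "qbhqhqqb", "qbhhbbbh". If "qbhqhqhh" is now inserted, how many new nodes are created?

The longest prefix of "qbhqhqhh" already in the trie is "qbhqhq" (length 6).
So 8 − 6 = 2 new nodes.

2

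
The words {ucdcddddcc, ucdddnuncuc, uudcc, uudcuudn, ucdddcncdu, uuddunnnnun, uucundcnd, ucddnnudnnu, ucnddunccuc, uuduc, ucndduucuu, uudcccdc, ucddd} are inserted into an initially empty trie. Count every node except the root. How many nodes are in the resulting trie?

Count nodes per top-level branch (shared prefixes stored once):
  'u'-branch (ucdcddddcc, ucddd, ucdddcncdu, ucdddnuncuc, ucddnnudnnu, ucnddunccuc, ucndduucuu, uucundcnd, uudcc, uudcccdc, uudcuudn, uuddunnnnun, uuduc): 71 nodes
Sum: 71

71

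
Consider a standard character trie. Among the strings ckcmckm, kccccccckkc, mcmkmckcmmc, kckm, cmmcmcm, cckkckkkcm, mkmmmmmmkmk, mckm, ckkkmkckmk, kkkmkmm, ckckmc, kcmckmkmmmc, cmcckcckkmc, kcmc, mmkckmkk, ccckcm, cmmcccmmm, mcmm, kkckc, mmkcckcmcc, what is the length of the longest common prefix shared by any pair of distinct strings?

4

Equivalently: take the maximum, over all pairs, of their longest common prefix length.
e.g. "cmmcccmmm" and "cmmcmcm" share the prefix "cmmc" of length 4; no pair shares a longer one.
Longest shared-prefix length: 4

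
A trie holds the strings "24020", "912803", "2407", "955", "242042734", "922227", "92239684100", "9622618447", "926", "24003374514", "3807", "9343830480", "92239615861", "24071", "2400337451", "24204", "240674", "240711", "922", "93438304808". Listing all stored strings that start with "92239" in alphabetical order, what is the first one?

DFS of the "92239" subtree visits, in order: "92239615861", "92239684100"
Position 1: 92239615861

92239615861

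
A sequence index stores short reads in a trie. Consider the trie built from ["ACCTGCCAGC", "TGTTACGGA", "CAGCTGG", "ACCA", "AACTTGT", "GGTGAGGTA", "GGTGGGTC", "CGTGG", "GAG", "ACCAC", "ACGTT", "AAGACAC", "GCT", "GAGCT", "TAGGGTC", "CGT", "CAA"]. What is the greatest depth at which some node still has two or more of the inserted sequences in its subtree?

4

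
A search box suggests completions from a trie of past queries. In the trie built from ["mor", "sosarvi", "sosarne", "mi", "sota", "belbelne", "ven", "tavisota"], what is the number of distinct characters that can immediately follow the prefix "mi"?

0

The children of the "mi" node are the distinct next characters among strings starting with "mi".
No stored string extends past "mi".
That node has 0 child edges.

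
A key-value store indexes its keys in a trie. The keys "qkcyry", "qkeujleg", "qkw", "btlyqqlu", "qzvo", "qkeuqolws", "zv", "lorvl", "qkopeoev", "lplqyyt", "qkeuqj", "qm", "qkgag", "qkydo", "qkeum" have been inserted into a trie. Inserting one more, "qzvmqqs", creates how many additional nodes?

"qzv" is already a path in the trie; the remaining "mqqs" must be added.
New nodes needed: |"qzvmqqs"| − 3 = 7 − 3 = 4.

4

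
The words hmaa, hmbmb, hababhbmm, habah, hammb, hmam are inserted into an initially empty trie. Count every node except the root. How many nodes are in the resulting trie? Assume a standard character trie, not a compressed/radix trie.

Trie structure (* marks end of a word):
(root)
└─ h
   ├─ a
   │  ├─ b
   │  │  └─ a
   │  │     ├─ b
   │  │     │  └─ h
   │  │     │     └─ b
   │  │     │        └─ m
   │  │     │           └─ m *
   │  │     └─ h *
   │  └─ m
   │     └─ m
   │        └─ b *
   └─ m
      ├─ a
      │  ├─ a *
      │  └─ m *
      └─ b
         └─ m
            └─ b *
Counting every labelled node above: 20.

20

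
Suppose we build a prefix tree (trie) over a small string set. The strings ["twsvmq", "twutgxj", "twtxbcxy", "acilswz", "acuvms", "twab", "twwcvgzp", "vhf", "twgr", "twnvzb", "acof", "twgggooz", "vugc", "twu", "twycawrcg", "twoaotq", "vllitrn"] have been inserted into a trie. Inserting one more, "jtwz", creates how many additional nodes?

4

"jtwz" shares no prefix with any stored word, so all 4 characters open new nodes.
4 − 0 = 4 new nodes.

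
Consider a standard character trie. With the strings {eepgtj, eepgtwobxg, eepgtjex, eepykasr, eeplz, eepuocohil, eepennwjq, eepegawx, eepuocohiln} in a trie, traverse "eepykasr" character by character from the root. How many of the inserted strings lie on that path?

Traverse "eepykasr" character by character; count nodes along the way that are marked as word ends.
Prefixes of the query that are stored words: "eepykasr"
Count: 1

1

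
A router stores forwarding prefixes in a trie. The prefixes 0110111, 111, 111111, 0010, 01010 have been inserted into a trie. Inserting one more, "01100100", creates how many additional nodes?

Walking "01100100" from the root, the first 4 characters ("0110") follow existing edges; "0" is the first miss.
New nodes needed: |"01100100"| − 4 = 8 − 4 = 4.

4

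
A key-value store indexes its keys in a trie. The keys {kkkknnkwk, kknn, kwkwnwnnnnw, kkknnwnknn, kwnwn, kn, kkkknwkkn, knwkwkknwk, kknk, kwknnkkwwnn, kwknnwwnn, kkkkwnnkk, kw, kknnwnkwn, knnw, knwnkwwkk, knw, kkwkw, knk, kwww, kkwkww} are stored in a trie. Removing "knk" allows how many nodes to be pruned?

1

A node on "knk"'s path can go only if nothing else ends at it or branches off below it.
The suffix "k" (1 node) is used only by "knk"; the node for "kn" still has the child "w", so pruning stops there.
Nodes removed: 1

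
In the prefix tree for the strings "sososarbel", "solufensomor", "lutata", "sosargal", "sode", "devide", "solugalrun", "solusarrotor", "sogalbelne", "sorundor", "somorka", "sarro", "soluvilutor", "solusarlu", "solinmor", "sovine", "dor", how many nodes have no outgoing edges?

Leaves are exactly the stored words that no other stored word extends.
Those words: "devide", "dor", "lutata", "sarro", "sode", "sogalbelne", "solinmor", "solufensomor", "solugalrun", "solusarlu", "solusarrotor", "soluvilutor", "somorka", "sorundor", "sosargal", "sososarbel", "sovine"
Leaf count: 17

17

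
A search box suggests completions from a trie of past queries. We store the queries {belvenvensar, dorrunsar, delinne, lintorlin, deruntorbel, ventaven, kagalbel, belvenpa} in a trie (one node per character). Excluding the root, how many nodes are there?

63

For each word, the new-node count is its length minus the longest prefix already in the trie:
  "belvenvensar" → 12 new (b, e, l, v, e, n, v, e, n, s, a, r)
  "dorrunsar" → 9 new (d, o, r, r, u, n, s, a, r)
  "delinne" → prefix "d" already present; 6 new (e, l, i, n, n, e)
  "lintorlin" → 9 new (l, i, n, t, o, r, l, i, n)
  "deruntorbel" → prefix "de" already present; 9 new (r, u, n, t, o, r, b, e, l)
  "ventaven" → 8 new (v, e, n, t, a, v, e, n)
  "kagalbel" → 8 new (k, a, g, a, l, b, e, l)
  "belvenpa" → prefix "belven" already present; 2 new (p, a)
Total nodes = 12 + 9 + 6 + 9 + 9 + 8 + 8 + 2 = 63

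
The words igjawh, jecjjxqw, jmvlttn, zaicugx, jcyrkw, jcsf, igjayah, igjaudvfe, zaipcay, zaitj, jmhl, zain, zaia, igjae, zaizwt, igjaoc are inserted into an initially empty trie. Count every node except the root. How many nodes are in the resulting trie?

58

For each word, the new-node count is its length minus the longest prefix already in the trie:
  "igjawh" → 6 new (i, g, j, a, w, h)
  "jecjjxqw" → 8 new (j, e, c, j, j, x, q, w)
  "jmvlttn" → prefix "j" already present; 6 new (m, v, l, t, t, n)
  "zaicugx" → 7 new (z, a, i, c, u, g, x)
  "jcyrkw" → prefix "j" already present; 5 new (c, y, r, k, w)
  "jcsf" → prefix "jc" already present; 2 new (s, f)
  "igjayah" → prefix "igja" already present; 3 new (y, a, h)
  "igjaudvfe" → prefix "igja" already present; 5 new (u, d, v, f, e)
  "zaipcay" → prefix "zai" already present; 4 new (p, c, a, y)
  "zaitj" → prefix "zai" already present; 2 new (t, j)
  "jmhl" → prefix "jm" already present; 2 new (h, l)
  "zain" → prefix "zai" already present; 1 new (n)
  "zaia" → prefix "zai" already present; 1 new (a)
  "igjae" → prefix "igja" already present; 1 new (e)
  "zaizwt" → prefix "zai" already present; 3 new (z, w, t)
  "igjaoc" → prefix "igja" already present; 2 new (o, c)
Total nodes = 6 + 8 + 6 + 7 + 5 + 2 + 3 + 5 + 4 + 2 + 2 + 1 + 1 + 1 + 3 + 2 = 58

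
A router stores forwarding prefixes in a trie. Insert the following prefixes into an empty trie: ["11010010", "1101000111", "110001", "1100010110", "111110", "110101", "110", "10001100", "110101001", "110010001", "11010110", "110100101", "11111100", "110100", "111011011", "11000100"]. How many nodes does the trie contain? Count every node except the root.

52

Insert word by word; a character creates a node only if that edge doesn't already exist:
  "11010010" → 8 new (1, 1, 0, 1, 0, 0, 1, 0)
  "1101000111" → prefix "110100" already present; 4 new (0, 1, 1, 1)
  "110001" → prefix "110" already present; 3 new (0, 0, 1)
  "1100010110" → prefix "110001" already present; 4 new (0, 1, 1, 0)
  "111110" → prefix "11" already present; 4 new (1, 1, 1, 0)
  "110101" → prefix "11010" already present; 1 new (1)
  "110" → prefix "110" already present; 0 new (none)
  "10001100" → prefix "1" already present; 7 new (0, 0, 0, 1, 1, 0, 0)
  "110101001" → prefix "110101" already present; 3 new (0, 0, 1)
  "110010001" → prefix "1100" already present; 5 new (1, 0, 0, 0, 1)
  "11010110" → prefix "110101" already present; 2 new (1, 0)
  "110100101" → prefix "11010010" already present; 1 new (1)
  "11111100" → prefix "11111" already present; 3 new (1, 0, 0)
  "110100" → prefix "110100" already present; 0 new (none)
  "111011011" → prefix "111" already present; 6 new (0, 1, 1, 0, 1, 1)
  "11000100" → prefix "1100010" already present; 1 new (0)
Total nodes = 8 + 4 + 3 + 4 + 4 + 1 + 0 + 7 + 3 + 5 + 2 + 1 + 3 + 0 + 6 + 1 = 52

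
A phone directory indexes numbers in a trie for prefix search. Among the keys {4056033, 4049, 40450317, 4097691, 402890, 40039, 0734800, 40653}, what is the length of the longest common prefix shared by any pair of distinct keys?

3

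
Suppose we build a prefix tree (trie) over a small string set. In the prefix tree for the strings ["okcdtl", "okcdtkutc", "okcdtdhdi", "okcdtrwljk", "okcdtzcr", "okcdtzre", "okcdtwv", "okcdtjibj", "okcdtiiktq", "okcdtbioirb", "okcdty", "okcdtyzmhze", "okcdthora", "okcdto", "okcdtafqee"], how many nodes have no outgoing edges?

A leaf is a node with no children — equivalently, the end of a word that is not a proper prefix of any other stored word.
Those words: "okcdtafqee", "okcdtbioirb", "okcdtdhdi", "okcdthora", "okcdtiiktq", "okcdtjibj", "okcdtkutc", "okcdtl", "okcdto", "okcdtrwljk", "okcdtwv", "okcdtyzmhze", "okcdtzcr", "okcdtzre"
Leaf count: 14

14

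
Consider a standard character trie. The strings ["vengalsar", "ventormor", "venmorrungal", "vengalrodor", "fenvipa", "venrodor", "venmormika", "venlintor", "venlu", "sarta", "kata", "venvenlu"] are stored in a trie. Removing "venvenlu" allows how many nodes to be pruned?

5

Walk "venvenlu" from the leaf back toward the root, removing each node that no remaining word uses.
The suffix "venlu" (5 nodes) is used only by "venvenlu"; the node for "ven" still has the child "g", so pruning stops there.
Nodes removed: 5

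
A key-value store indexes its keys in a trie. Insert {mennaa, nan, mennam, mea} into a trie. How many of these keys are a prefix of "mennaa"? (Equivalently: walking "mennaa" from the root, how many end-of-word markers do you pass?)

1

Walk "mennaa" from the root; an end-of-word marker is hit whenever a stored word is a prefix of "mennaa".
Prefixes of the query that are stored words: "mennaa"
Count: 1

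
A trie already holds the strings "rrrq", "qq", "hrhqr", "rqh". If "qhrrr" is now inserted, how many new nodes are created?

"q" is already a path in the trie; the remaining "hrrr" must be added.
So 5 − 1 = 4 new nodes.

4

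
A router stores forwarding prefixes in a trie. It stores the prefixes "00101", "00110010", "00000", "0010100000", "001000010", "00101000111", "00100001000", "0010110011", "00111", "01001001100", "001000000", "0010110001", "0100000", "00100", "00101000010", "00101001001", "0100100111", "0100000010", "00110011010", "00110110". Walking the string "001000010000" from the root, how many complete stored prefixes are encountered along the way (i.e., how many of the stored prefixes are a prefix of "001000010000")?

3

Check each prefix of "001000010000" against the stored set — each match is an end-marker on the path.
Prefixes of the query that are stored words: "00100", "001000010", "00100001000"
Count: 3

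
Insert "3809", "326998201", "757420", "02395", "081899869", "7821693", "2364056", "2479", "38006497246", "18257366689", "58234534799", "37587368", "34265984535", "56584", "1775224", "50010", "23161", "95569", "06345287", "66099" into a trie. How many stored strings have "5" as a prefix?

3

Filter for entries beginning with "5":
Words under "5": 50010, 56584, 58234534799
Count: 3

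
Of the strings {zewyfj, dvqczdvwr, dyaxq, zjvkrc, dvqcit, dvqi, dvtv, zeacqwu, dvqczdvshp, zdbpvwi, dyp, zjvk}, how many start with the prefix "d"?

Walk to "d"; the words in its subtree are exactly those with that prefix.
Matches: "dvqcit", "dvqczdvshp", "dvqczdvwr", "dvqi", "dvtv", "dyaxq", "dyp"
Count: 7

7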